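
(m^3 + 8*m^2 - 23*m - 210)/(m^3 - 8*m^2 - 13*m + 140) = (m^2 + 13*m + 42)/(m^2 - 3*m - 28)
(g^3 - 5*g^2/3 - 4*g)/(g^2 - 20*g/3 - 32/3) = g*(g - 3)/(g - 8)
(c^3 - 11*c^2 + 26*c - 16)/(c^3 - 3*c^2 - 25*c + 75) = (c^3 - 11*c^2 + 26*c - 16)/(c^3 - 3*c^2 - 25*c + 75)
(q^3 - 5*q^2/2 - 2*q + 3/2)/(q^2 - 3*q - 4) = (2*q^2 - 7*q + 3)/(2*(q - 4))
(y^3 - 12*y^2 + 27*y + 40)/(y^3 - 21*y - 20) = (y - 8)/(y + 4)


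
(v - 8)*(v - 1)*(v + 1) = v^3 - 8*v^2 - v + 8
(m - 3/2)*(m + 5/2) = m^2 + m - 15/4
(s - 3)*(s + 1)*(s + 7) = s^3 + 5*s^2 - 17*s - 21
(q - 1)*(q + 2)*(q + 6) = q^3 + 7*q^2 + 4*q - 12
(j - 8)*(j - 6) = j^2 - 14*j + 48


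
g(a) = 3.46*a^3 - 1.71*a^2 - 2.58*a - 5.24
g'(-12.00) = 1533.18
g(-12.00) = -6199.40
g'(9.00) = 807.42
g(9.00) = 2355.37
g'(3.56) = 116.80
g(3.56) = 120.01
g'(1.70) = 21.60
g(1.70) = 2.43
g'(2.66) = 61.77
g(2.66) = 40.92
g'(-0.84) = 7.62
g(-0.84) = -6.33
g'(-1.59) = 29.10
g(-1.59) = -19.37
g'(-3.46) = 133.52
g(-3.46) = -160.10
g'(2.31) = 44.91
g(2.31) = 22.32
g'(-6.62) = 474.96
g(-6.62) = -1066.91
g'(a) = 10.38*a^2 - 3.42*a - 2.58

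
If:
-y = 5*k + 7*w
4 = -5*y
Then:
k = 4/25 - 7*w/5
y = -4/5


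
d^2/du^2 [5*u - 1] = 0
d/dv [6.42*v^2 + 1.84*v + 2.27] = 12.84*v + 1.84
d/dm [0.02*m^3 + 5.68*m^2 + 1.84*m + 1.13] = 0.06*m^2 + 11.36*m + 1.84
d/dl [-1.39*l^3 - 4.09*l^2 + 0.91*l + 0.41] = -4.17*l^2 - 8.18*l + 0.91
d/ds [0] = 0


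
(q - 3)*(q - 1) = q^2 - 4*q + 3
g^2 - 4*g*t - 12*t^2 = (g - 6*t)*(g + 2*t)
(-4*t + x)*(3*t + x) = -12*t^2 - t*x + x^2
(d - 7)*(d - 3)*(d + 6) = d^3 - 4*d^2 - 39*d + 126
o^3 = o^3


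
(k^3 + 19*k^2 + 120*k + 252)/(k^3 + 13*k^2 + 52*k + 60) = (k^2 + 13*k + 42)/(k^2 + 7*k + 10)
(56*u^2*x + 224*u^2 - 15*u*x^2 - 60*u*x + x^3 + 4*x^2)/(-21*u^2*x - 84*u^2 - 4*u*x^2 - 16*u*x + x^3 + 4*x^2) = (-8*u + x)/(3*u + x)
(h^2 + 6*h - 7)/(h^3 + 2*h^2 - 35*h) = (h - 1)/(h*(h - 5))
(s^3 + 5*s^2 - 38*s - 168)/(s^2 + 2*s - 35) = (s^2 - 2*s - 24)/(s - 5)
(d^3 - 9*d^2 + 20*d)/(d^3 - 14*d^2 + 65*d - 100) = d/(d - 5)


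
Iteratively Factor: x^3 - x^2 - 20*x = (x + 4)*(x^2 - 5*x) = x*(x + 4)*(x - 5)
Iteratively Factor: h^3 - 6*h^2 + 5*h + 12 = (h + 1)*(h^2 - 7*h + 12) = (h - 4)*(h + 1)*(h - 3)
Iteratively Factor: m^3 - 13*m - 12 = (m - 4)*(m^2 + 4*m + 3) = (m - 4)*(m + 3)*(m + 1)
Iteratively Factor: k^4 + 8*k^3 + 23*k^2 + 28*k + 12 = (k + 2)*(k^3 + 6*k^2 + 11*k + 6) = (k + 1)*(k + 2)*(k^2 + 5*k + 6) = (k + 1)*(k + 2)*(k + 3)*(k + 2)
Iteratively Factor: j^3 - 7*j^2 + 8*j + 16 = (j + 1)*(j^2 - 8*j + 16) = (j - 4)*(j + 1)*(j - 4)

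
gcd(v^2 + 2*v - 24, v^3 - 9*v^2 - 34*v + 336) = v + 6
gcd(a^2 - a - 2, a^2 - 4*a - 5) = a + 1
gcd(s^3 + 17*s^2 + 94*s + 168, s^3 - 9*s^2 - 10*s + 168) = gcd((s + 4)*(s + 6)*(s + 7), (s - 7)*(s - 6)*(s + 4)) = s + 4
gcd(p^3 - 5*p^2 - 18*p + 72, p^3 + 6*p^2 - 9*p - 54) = p - 3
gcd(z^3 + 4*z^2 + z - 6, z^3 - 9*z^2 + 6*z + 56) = z + 2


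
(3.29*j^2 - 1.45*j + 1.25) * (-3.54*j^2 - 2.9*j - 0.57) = -11.6466*j^4 - 4.408*j^3 - 2.0953*j^2 - 2.7985*j - 0.7125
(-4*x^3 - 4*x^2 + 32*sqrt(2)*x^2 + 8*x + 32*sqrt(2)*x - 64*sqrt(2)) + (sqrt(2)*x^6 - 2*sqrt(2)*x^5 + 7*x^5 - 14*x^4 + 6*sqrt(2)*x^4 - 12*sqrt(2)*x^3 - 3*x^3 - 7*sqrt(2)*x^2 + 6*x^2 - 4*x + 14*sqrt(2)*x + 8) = sqrt(2)*x^6 - 2*sqrt(2)*x^5 + 7*x^5 - 14*x^4 + 6*sqrt(2)*x^4 - 12*sqrt(2)*x^3 - 7*x^3 + 2*x^2 + 25*sqrt(2)*x^2 + 4*x + 46*sqrt(2)*x - 64*sqrt(2) + 8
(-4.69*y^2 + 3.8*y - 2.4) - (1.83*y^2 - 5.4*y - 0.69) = -6.52*y^2 + 9.2*y - 1.71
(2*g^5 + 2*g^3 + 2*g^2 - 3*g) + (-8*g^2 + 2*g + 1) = 2*g^5 + 2*g^3 - 6*g^2 - g + 1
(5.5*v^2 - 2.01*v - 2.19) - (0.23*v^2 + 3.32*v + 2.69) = 5.27*v^2 - 5.33*v - 4.88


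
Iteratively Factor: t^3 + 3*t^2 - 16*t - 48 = (t + 3)*(t^2 - 16) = (t - 4)*(t + 3)*(t + 4)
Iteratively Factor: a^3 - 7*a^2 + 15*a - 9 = (a - 3)*(a^2 - 4*a + 3) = (a - 3)*(a - 1)*(a - 3)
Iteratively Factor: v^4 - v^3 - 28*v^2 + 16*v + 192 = (v + 4)*(v^3 - 5*v^2 - 8*v + 48) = (v + 3)*(v + 4)*(v^2 - 8*v + 16) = (v - 4)*(v + 3)*(v + 4)*(v - 4)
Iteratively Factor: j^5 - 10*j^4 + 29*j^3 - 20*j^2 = (j - 1)*(j^4 - 9*j^3 + 20*j^2) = (j - 4)*(j - 1)*(j^3 - 5*j^2) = (j - 5)*(j - 4)*(j - 1)*(j^2) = j*(j - 5)*(j - 4)*(j - 1)*(j)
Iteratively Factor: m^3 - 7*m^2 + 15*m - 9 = (m - 3)*(m^2 - 4*m + 3) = (m - 3)*(m - 1)*(m - 3)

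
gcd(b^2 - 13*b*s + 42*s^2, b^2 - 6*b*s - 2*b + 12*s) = -b + 6*s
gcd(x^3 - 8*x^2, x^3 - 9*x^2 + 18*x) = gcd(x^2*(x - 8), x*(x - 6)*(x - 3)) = x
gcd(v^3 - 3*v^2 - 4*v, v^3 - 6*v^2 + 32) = v - 4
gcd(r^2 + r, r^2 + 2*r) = r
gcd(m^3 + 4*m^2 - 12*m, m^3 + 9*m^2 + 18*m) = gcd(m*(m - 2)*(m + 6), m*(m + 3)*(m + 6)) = m^2 + 6*m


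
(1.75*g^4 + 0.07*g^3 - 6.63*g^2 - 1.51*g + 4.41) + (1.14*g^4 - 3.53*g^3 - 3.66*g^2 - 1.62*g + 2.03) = 2.89*g^4 - 3.46*g^3 - 10.29*g^2 - 3.13*g + 6.44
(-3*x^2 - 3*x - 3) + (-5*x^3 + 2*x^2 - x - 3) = -5*x^3 - x^2 - 4*x - 6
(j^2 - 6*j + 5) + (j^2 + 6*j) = 2*j^2 + 5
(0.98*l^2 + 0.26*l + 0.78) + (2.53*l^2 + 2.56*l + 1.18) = 3.51*l^2 + 2.82*l + 1.96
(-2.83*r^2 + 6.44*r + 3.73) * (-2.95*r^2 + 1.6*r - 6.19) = 8.3485*r^4 - 23.526*r^3 + 16.8182*r^2 - 33.8956*r - 23.0887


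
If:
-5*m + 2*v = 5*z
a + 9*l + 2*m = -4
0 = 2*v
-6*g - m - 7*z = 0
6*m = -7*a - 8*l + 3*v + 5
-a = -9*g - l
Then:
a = 659/525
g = 22/105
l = -331/525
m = 22/105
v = 0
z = -22/105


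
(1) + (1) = 2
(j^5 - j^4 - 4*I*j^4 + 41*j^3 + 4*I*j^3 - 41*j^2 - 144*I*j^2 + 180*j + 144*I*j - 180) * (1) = j^5 - j^4 - 4*I*j^4 + 41*j^3 + 4*I*j^3 - 41*j^2 - 144*I*j^2 + 180*j + 144*I*j - 180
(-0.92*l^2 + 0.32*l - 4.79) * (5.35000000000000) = -4.922*l^2 + 1.712*l - 25.6265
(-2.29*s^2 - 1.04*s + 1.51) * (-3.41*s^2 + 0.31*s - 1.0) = 7.8089*s^4 + 2.8365*s^3 - 3.1815*s^2 + 1.5081*s - 1.51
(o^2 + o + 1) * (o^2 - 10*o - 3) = o^4 - 9*o^3 - 12*o^2 - 13*o - 3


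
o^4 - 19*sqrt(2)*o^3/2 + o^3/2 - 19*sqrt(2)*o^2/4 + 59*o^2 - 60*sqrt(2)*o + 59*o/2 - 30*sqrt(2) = (o + 1/2)*(o - 4*sqrt(2))*(o - 3*sqrt(2))*(o - 5*sqrt(2)/2)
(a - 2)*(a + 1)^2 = a^3 - 3*a - 2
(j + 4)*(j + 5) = j^2 + 9*j + 20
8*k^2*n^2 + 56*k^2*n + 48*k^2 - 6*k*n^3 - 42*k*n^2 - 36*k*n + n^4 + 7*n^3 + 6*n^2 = (-4*k + n)*(-2*k + n)*(n + 1)*(n + 6)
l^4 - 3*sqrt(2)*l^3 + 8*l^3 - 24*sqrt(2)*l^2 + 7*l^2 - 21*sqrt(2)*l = l*(l + 1)*(l + 7)*(l - 3*sqrt(2))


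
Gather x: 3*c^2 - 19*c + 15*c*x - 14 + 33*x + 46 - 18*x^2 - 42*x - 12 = 3*c^2 - 19*c - 18*x^2 + x*(15*c - 9) + 20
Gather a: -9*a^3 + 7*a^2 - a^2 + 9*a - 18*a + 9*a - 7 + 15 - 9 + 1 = -9*a^3 + 6*a^2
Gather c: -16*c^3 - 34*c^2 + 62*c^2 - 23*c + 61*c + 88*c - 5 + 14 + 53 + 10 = -16*c^3 + 28*c^2 + 126*c + 72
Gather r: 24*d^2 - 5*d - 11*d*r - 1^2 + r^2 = 24*d^2 - 11*d*r - 5*d + r^2 - 1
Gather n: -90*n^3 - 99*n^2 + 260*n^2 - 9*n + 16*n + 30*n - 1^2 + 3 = -90*n^3 + 161*n^2 + 37*n + 2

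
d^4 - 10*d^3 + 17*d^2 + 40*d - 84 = (d - 7)*(d - 3)*(d - 2)*(d + 2)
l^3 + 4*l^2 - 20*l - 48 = (l - 4)*(l + 2)*(l + 6)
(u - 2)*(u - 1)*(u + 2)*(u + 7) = u^4 + 6*u^3 - 11*u^2 - 24*u + 28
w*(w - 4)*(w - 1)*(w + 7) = w^4 + 2*w^3 - 31*w^2 + 28*w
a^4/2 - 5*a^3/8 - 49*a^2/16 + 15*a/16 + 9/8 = (a/2 + 1)*(a - 3)*(a - 3/4)*(a + 1/2)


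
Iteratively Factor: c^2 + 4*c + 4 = (c + 2)*(c + 2)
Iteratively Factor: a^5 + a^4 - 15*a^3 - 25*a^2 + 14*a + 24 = (a - 4)*(a^4 + 5*a^3 + 5*a^2 - 5*a - 6) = (a - 4)*(a + 1)*(a^3 + 4*a^2 + a - 6) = (a - 4)*(a + 1)*(a + 3)*(a^2 + a - 2) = (a - 4)*(a + 1)*(a + 2)*(a + 3)*(a - 1)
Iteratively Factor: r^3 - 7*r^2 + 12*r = (r)*(r^2 - 7*r + 12) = r*(r - 3)*(r - 4)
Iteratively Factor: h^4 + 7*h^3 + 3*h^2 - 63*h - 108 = (h - 3)*(h^3 + 10*h^2 + 33*h + 36) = (h - 3)*(h + 4)*(h^2 + 6*h + 9) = (h - 3)*(h + 3)*(h + 4)*(h + 3)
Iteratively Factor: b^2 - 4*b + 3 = (b - 3)*(b - 1)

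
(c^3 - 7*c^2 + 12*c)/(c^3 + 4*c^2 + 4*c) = (c^2 - 7*c + 12)/(c^2 + 4*c + 4)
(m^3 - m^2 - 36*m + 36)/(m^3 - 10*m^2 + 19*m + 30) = (m^2 + 5*m - 6)/(m^2 - 4*m - 5)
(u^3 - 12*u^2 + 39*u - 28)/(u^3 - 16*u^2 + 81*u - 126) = (u^2 - 5*u + 4)/(u^2 - 9*u + 18)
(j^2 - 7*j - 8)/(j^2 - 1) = (j - 8)/(j - 1)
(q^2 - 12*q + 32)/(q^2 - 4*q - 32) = (q - 4)/(q + 4)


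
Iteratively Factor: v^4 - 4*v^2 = (v)*(v^3 - 4*v) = v*(v + 2)*(v^2 - 2*v) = v*(v - 2)*(v + 2)*(v)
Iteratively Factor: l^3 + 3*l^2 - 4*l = (l)*(l^2 + 3*l - 4) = l*(l + 4)*(l - 1)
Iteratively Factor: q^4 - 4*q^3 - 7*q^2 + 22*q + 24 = (q - 4)*(q^3 - 7*q - 6) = (q - 4)*(q - 3)*(q^2 + 3*q + 2) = (q - 4)*(q - 3)*(q + 1)*(q + 2)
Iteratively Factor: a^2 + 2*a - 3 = (a - 1)*(a + 3)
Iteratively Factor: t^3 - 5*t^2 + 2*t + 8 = (t - 4)*(t^2 - t - 2) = (t - 4)*(t + 1)*(t - 2)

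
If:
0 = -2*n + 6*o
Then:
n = 3*o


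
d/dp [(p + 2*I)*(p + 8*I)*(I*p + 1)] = 3*I*p^2 - 18*p - 6*I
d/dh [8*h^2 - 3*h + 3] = 16*h - 3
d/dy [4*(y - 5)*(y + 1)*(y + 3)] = 12*y^2 - 8*y - 68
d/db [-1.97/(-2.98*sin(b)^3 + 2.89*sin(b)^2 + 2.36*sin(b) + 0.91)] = (-17.6118*sin(b)^2 + 11.3866*sin(b) + 4.6492)*cos(b)/(-2.98*sin(b)^3 + 2.89*sin(b)^2 + 2.36*sin(b) + 0.91)^2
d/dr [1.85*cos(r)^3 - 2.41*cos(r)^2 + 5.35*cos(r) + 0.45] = (-5.55*cos(r)^2 + 4.82*cos(r) - 5.35)*sin(r)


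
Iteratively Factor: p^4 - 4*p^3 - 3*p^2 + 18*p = (p + 2)*(p^3 - 6*p^2 + 9*p) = (p - 3)*(p + 2)*(p^2 - 3*p) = p*(p - 3)*(p + 2)*(p - 3)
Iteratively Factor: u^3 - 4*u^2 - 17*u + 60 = (u - 5)*(u^2 + u - 12) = (u - 5)*(u + 4)*(u - 3)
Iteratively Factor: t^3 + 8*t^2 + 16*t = (t + 4)*(t^2 + 4*t) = t*(t + 4)*(t + 4)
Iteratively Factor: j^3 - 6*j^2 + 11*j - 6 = (j - 3)*(j^2 - 3*j + 2) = (j - 3)*(j - 1)*(j - 2)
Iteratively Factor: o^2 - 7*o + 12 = (o - 3)*(o - 4)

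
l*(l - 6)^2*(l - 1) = l^4 - 13*l^3 + 48*l^2 - 36*l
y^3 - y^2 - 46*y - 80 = (y - 8)*(y + 2)*(y + 5)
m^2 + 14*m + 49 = (m + 7)^2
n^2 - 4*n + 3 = (n - 3)*(n - 1)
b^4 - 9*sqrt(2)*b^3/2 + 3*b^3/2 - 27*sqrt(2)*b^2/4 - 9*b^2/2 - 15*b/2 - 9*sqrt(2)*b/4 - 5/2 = (b + 1/2)*(b + 1)*(b - 5*sqrt(2))*(b + sqrt(2)/2)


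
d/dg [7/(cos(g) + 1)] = 7*sin(g)/(cos(g) + 1)^2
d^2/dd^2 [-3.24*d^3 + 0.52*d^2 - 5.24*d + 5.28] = 1.04 - 19.44*d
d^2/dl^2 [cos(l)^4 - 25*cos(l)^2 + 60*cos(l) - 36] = -16*sin(l)^4 - 80*sin(l)^2 - 60*cos(l) + 46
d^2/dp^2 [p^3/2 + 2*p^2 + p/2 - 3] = 3*p + 4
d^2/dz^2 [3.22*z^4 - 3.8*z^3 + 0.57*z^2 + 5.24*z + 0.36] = 38.64*z^2 - 22.8*z + 1.14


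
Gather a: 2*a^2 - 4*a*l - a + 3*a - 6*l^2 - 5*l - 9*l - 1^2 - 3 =2*a^2 + a*(2 - 4*l) - 6*l^2 - 14*l - 4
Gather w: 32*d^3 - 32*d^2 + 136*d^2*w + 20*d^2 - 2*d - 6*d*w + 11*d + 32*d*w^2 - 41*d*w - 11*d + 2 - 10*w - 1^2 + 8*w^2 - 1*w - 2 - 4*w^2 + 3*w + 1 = 32*d^3 - 12*d^2 - 2*d + w^2*(32*d + 4) + w*(136*d^2 - 47*d - 8)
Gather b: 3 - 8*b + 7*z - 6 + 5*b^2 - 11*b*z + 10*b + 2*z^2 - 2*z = 5*b^2 + b*(2 - 11*z) + 2*z^2 + 5*z - 3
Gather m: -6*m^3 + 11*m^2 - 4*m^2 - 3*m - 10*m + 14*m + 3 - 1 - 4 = -6*m^3 + 7*m^2 + m - 2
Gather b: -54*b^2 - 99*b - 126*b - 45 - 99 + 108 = -54*b^2 - 225*b - 36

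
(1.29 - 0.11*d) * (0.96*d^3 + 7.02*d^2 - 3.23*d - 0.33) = -0.1056*d^4 + 0.4662*d^3 + 9.4111*d^2 - 4.1304*d - 0.4257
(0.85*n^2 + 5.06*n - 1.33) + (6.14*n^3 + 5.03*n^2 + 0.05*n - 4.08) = 6.14*n^3 + 5.88*n^2 + 5.11*n - 5.41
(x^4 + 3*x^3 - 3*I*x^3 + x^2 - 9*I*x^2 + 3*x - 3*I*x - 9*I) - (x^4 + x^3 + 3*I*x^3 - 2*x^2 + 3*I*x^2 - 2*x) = 2*x^3 - 6*I*x^3 + 3*x^2 - 12*I*x^2 + 5*x - 3*I*x - 9*I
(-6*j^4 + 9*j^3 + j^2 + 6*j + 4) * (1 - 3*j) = 18*j^5 - 33*j^4 + 6*j^3 - 17*j^2 - 6*j + 4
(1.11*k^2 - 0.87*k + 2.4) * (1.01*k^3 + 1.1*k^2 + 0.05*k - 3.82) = 1.1211*k^5 + 0.3423*k^4 + 1.5225*k^3 - 1.6437*k^2 + 3.4434*k - 9.168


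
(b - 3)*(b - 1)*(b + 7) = b^3 + 3*b^2 - 25*b + 21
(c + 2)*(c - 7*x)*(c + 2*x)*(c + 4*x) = c^4 - c^3*x + 2*c^3 - 34*c^2*x^2 - 2*c^2*x - 56*c*x^3 - 68*c*x^2 - 112*x^3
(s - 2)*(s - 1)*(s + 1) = s^3 - 2*s^2 - s + 2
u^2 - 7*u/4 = u*(u - 7/4)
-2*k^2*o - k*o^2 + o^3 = o*(-2*k + o)*(k + o)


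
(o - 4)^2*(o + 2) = o^3 - 6*o^2 + 32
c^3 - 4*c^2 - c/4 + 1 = (c - 4)*(c - 1/2)*(c + 1/2)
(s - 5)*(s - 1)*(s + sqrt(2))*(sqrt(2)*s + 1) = sqrt(2)*s^4 - 6*sqrt(2)*s^3 + 3*s^3 - 18*s^2 + 6*sqrt(2)*s^2 - 6*sqrt(2)*s + 15*s + 5*sqrt(2)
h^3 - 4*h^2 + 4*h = h*(h - 2)^2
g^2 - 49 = (g - 7)*(g + 7)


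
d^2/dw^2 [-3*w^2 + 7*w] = -6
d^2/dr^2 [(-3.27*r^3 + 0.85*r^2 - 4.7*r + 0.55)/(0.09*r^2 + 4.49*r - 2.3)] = (2.77555756156289e-17*r^5 - 133.963944*r^3 + 203.69817*r^2 - 108.29367*r - 65.67699)/(0.000729*r^6 + 0.109107*r^5 + 5.387337*r^4 + 84.942269*r^3 - 137.67639*r^2 + 71.2563*r - 12.167)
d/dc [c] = 1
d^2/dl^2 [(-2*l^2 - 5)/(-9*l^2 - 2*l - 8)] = 2*(-36*l^3 + 783*l^2 + 270*l - 212)/(729*l^6 + 486*l^5 + 2052*l^4 + 872*l^3 + 1824*l^2 + 384*l + 512)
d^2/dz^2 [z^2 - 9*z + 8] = 2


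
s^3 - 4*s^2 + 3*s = s*(s - 3)*(s - 1)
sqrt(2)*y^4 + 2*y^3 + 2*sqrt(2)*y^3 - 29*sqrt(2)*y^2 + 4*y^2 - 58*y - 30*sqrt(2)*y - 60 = (y - 5)*(y + 6)*(y + sqrt(2))*(sqrt(2)*y + sqrt(2))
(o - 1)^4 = o^4 - 4*o^3 + 6*o^2 - 4*o + 1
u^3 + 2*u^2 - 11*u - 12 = (u - 3)*(u + 1)*(u + 4)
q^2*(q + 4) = q^3 + 4*q^2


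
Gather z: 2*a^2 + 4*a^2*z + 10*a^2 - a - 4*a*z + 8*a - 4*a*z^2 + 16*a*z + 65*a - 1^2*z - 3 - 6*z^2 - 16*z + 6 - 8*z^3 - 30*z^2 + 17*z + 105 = 12*a^2 + 72*a - 8*z^3 + z^2*(-4*a - 36) + z*(4*a^2 + 12*a) + 108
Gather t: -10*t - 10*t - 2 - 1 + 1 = -20*t - 2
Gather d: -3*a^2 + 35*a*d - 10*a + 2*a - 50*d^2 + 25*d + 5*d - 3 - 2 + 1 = -3*a^2 - 8*a - 50*d^2 + d*(35*a + 30) - 4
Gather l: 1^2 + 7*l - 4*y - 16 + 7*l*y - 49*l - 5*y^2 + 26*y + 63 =l*(7*y - 42) - 5*y^2 + 22*y + 48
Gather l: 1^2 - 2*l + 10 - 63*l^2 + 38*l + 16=-63*l^2 + 36*l + 27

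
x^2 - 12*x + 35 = (x - 7)*(x - 5)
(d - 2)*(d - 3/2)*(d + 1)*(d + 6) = d^4 + 7*d^3/2 - 31*d^2/2 + 18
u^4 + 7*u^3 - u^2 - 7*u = u*(u - 1)*(u + 1)*(u + 7)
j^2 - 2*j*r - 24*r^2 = (j - 6*r)*(j + 4*r)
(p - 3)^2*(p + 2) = p^3 - 4*p^2 - 3*p + 18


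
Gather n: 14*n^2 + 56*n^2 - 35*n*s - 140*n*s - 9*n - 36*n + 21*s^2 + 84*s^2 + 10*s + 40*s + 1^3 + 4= 70*n^2 + n*(-175*s - 45) + 105*s^2 + 50*s + 5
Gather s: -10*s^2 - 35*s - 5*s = -10*s^2 - 40*s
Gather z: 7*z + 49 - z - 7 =6*z + 42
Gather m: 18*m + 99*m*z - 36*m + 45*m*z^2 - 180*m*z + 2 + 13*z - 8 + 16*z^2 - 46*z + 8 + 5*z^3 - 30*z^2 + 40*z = m*(45*z^2 - 81*z - 18) + 5*z^3 - 14*z^2 + 7*z + 2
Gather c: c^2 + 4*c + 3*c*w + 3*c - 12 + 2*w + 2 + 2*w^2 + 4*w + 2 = c^2 + c*(3*w + 7) + 2*w^2 + 6*w - 8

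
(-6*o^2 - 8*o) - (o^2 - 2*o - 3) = -7*o^2 - 6*o + 3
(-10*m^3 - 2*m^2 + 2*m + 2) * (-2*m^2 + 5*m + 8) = 20*m^5 - 46*m^4 - 94*m^3 - 10*m^2 + 26*m + 16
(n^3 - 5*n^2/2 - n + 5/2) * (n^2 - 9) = n^5 - 5*n^4/2 - 10*n^3 + 25*n^2 + 9*n - 45/2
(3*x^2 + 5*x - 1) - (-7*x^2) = 10*x^2 + 5*x - 1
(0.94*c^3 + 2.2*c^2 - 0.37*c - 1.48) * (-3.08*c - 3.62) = -2.8952*c^4 - 10.1788*c^3 - 6.8244*c^2 + 5.8978*c + 5.3576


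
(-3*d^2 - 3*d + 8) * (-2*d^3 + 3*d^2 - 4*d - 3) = 6*d^5 - 3*d^4 - 13*d^3 + 45*d^2 - 23*d - 24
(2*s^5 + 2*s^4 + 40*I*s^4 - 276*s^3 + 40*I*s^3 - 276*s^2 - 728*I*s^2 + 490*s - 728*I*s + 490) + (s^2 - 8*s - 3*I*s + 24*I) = 2*s^5 + 2*s^4 + 40*I*s^4 - 276*s^3 + 40*I*s^3 - 275*s^2 - 728*I*s^2 + 482*s - 731*I*s + 490 + 24*I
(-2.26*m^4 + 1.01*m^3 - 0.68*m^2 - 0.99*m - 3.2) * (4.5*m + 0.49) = -10.17*m^5 + 3.4376*m^4 - 2.5651*m^3 - 4.7882*m^2 - 14.8851*m - 1.568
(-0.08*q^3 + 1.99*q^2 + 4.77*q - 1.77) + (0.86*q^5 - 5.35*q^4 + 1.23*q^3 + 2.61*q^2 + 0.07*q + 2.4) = 0.86*q^5 - 5.35*q^4 + 1.15*q^3 + 4.6*q^2 + 4.84*q + 0.63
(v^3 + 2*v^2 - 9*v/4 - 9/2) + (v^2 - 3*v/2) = v^3 + 3*v^2 - 15*v/4 - 9/2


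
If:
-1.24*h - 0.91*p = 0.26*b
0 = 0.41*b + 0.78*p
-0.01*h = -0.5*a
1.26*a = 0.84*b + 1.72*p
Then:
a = 0.00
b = 0.00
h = 0.00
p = 0.00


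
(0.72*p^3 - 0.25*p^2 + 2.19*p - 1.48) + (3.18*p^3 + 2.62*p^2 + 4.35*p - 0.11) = 3.9*p^3 + 2.37*p^2 + 6.54*p - 1.59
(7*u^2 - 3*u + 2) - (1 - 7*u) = 7*u^2 + 4*u + 1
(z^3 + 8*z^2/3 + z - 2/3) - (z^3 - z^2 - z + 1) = 11*z^2/3 + 2*z - 5/3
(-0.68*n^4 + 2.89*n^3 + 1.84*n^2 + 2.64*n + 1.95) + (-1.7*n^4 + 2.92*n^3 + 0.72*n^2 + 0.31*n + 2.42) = -2.38*n^4 + 5.81*n^3 + 2.56*n^2 + 2.95*n + 4.37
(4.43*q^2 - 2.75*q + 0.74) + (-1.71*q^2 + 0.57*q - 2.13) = 2.72*q^2 - 2.18*q - 1.39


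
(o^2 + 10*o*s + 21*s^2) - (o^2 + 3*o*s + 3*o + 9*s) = 7*o*s - 3*o + 21*s^2 - 9*s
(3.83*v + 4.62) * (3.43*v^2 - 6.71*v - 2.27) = 13.1369*v^3 - 9.8527*v^2 - 39.6943*v - 10.4874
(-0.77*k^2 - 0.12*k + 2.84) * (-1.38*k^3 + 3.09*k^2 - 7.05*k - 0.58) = 1.0626*k^5 - 2.2137*k^4 + 1.1385*k^3 + 10.0682*k^2 - 19.9524*k - 1.6472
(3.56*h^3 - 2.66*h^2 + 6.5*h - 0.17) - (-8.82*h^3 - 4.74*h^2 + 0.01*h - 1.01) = 12.38*h^3 + 2.08*h^2 + 6.49*h + 0.84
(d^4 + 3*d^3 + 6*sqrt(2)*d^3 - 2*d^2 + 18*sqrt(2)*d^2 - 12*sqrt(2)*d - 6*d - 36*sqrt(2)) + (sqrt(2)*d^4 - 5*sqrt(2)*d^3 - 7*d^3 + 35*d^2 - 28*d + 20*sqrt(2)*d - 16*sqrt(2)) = d^4 + sqrt(2)*d^4 - 4*d^3 + sqrt(2)*d^3 + 18*sqrt(2)*d^2 + 33*d^2 - 34*d + 8*sqrt(2)*d - 52*sqrt(2)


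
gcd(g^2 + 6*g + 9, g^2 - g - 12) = g + 3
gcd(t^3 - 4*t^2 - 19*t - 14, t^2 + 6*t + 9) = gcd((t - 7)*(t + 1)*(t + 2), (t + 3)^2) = 1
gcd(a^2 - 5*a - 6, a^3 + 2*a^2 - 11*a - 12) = a + 1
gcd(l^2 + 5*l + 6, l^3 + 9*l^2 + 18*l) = l + 3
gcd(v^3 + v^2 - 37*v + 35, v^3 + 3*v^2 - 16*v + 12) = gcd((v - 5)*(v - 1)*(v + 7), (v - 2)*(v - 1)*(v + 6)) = v - 1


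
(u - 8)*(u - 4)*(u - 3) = u^3 - 15*u^2 + 68*u - 96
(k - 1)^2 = k^2 - 2*k + 1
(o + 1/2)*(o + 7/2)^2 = o^3 + 15*o^2/2 + 63*o/4 + 49/8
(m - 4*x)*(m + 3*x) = m^2 - m*x - 12*x^2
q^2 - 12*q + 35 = (q - 7)*(q - 5)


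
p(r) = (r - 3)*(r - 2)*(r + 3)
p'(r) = (r - 3)*(r - 2) + (r - 3)*(r + 3) + (r - 2)*(r + 3)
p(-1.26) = 24.16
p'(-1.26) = 0.80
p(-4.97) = -109.44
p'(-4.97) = 84.98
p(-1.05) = 24.09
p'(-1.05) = -1.49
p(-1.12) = 24.17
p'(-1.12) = -0.76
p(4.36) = 23.62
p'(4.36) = 30.59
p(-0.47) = 21.68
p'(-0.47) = -6.46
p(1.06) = 7.40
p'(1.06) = -9.87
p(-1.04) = 24.07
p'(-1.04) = -1.60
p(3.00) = 0.00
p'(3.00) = 6.00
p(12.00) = 1350.00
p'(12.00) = 375.00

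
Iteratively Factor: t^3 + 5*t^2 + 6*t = (t)*(t^2 + 5*t + 6) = t*(t + 3)*(t + 2)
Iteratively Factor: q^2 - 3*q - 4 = (q - 4)*(q + 1)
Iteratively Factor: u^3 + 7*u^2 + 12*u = (u + 3)*(u^2 + 4*u) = u*(u + 3)*(u + 4)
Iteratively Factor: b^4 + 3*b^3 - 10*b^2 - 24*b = (b - 3)*(b^3 + 6*b^2 + 8*b) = (b - 3)*(b + 2)*(b^2 + 4*b) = (b - 3)*(b + 2)*(b + 4)*(b)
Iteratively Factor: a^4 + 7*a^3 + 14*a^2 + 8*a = (a + 2)*(a^3 + 5*a^2 + 4*a) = a*(a + 2)*(a^2 + 5*a + 4) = a*(a + 2)*(a + 4)*(a + 1)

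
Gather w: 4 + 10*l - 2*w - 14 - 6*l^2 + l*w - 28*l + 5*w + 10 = -6*l^2 - 18*l + w*(l + 3)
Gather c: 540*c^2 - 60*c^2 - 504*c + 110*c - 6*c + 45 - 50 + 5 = 480*c^2 - 400*c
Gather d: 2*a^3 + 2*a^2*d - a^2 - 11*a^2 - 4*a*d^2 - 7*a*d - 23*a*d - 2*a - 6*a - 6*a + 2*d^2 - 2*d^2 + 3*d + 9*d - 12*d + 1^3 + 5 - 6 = 2*a^3 - 12*a^2 - 4*a*d^2 - 14*a + d*(2*a^2 - 30*a)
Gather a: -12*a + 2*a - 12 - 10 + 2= -10*a - 20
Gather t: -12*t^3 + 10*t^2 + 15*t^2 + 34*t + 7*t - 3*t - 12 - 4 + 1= -12*t^3 + 25*t^2 + 38*t - 15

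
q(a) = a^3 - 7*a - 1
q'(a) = 3*a^2 - 7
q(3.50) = 17.38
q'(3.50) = 29.75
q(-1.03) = 5.12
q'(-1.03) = -3.82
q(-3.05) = -8.02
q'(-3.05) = 20.91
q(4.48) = 57.56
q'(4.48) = 53.21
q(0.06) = -1.42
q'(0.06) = -6.99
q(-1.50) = 6.12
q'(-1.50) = -0.25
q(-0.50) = 2.38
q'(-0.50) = -6.25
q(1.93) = -7.32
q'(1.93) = 4.17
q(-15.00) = -3271.00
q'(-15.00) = 668.00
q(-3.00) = -7.00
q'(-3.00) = 20.00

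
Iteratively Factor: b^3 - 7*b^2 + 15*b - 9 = (b - 3)*(b^2 - 4*b + 3) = (b - 3)*(b - 1)*(b - 3)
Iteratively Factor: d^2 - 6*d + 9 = (d - 3)*(d - 3)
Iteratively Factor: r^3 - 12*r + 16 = (r + 4)*(r^2 - 4*r + 4) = (r - 2)*(r + 4)*(r - 2)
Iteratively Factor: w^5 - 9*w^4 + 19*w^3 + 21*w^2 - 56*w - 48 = (w + 1)*(w^4 - 10*w^3 + 29*w^2 - 8*w - 48) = (w + 1)^2*(w^3 - 11*w^2 + 40*w - 48) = (w - 4)*(w + 1)^2*(w^2 - 7*w + 12) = (w - 4)*(w - 3)*(w + 1)^2*(w - 4)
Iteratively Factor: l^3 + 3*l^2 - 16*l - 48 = (l - 4)*(l^2 + 7*l + 12) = (l - 4)*(l + 3)*(l + 4)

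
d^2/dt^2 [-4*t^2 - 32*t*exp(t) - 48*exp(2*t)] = -32*t*exp(t) - 192*exp(2*t) - 64*exp(t) - 8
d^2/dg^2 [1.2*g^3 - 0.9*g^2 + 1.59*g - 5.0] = 7.2*g - 1.8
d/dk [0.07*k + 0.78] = 0.0700000000000000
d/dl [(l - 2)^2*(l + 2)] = (l - 2)*(3*l + 2)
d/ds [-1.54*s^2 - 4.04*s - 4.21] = -3.08*s - 4.04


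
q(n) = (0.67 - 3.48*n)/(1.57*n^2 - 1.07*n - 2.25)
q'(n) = (0.67 - 3.48*n)*(1.07 - 3.14*n)/(1.57*n^2 - 1.07*n - 2.25)^2 - 3.48/(1.57*n^2 - 1.07*n - 2.25) = (5.4636*n^2 - 2.1038*n + 8.5469)/(2.4649*n^4 - 3.3598*n^3 - 5.9201*n^2 + 4.815*n + 5.0625)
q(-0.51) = -1.89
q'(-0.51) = 6.57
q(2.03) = -3.12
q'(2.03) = 6.39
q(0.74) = 0.87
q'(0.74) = 2.10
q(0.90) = 1.27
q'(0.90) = 2.94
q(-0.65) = -3.29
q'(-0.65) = 15.39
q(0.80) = 1.01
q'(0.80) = 2.35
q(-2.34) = 1.00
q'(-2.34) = 0.55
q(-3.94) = 0.55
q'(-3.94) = 0.15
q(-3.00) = 0.74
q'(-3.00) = 0.28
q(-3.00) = 0.74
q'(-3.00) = 0.28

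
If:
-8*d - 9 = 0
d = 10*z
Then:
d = -9/8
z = -9/80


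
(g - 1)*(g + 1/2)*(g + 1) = g^3 + g^2/2 - g - 1/2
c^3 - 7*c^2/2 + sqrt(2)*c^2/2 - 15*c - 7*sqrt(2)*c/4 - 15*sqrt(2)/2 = (c - 6)*(c + 5/2)*(c + sqrt(2)/2)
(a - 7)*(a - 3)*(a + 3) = a^3 - 7*a^2 - 9*a + 63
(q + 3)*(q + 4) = q^2 + 7*q + 12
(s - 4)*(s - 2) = s^2 - 6*s + 8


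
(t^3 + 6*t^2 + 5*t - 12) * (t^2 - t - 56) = t^5 + 5*t^4 - 57*t^3 - 353*t^2 - 268*t + 672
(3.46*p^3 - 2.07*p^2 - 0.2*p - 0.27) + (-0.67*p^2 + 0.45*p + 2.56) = 3.46*p^3 - 2.74*p^2 + 0.25*p + 2.29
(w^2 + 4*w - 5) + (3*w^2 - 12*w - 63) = 4*w^2 - 8*w - 68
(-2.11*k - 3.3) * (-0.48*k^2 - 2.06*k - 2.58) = 1.0128*k^3 + 5.9306*k^2 + 12.2418*k + 8.514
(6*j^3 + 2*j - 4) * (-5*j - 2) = -30*j^4 - 12*j^3 - 10*j^2 + 16*j + 8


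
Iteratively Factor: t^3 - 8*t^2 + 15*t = (t)*(t^2 - 8*t + 15) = t*(t - 3)*(t - 5)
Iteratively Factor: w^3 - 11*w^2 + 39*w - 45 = (w - 3)*(w^2 - 8*w + 15) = (w - 3)^2*(w - 5)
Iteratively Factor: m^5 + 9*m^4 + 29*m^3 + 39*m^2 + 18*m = (m)*(m^4 + 9*m^3 + 29*m^2 + 39*m + 18) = m*(m + 3)*(m^3 + 6*m^2 + 11*m + 6) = m*(m + 3)^2*(m^2 + 3*m + 2) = m*(m + 1)*(m + 3)^2*(m + 2)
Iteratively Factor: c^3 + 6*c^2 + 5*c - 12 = (c + 4)*(c^2 + 2*c - 3) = (c + 3)*(c + 4)*(c - 1)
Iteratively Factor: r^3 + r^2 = (r + 1)*(r^2) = r*(r + 1)*(r)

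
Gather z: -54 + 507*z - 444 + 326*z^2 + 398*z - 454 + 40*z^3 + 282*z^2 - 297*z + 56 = 40*z^3 + 608*z^2 + 608*z - 896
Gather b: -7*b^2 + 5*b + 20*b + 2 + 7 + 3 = -7*b^2 + 25*b + 12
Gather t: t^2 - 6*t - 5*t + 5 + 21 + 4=t^2 - 11*t + 30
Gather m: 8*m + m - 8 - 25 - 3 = 9*m - 36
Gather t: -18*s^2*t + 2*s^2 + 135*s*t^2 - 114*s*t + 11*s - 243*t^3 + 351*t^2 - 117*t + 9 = 2*s^2 + 11*s - 243*t^3 + t^2*(135*s + 351) + t*(-18*s^2 - 114*s - 117) + 9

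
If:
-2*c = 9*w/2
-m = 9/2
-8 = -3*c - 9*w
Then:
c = -8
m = -9/2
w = 32/9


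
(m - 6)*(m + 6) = m^2 - 36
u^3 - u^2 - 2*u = u*(u - 2)*(u + 1)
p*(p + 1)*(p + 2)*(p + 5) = p^4 + 8*p^3 + 17*p^2 + 10*p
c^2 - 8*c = c*(c - 8)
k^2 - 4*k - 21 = (k - 7)*(k + 3)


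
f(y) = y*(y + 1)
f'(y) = 2*y + 1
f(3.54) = 16.07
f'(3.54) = 8.08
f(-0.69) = -0.21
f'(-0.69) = -0.38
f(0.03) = 0.03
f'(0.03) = 1.06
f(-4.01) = 12.07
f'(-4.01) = -7.02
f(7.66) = 66.34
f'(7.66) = 16.32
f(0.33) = 0.44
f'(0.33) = 1.66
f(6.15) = 43.97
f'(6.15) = 13.30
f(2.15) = 6.77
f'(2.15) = 5.30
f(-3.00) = 6.00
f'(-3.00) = -5.00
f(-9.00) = 72.00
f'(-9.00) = -17.00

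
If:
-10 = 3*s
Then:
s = -10/3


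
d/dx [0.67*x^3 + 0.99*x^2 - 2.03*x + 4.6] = 2.01*x^2 + 1.98*x - 2.03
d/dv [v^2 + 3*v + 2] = 2*v + 3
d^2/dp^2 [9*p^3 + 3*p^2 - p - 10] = 54*p + 6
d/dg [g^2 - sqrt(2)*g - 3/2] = 2*g - sqrt(2)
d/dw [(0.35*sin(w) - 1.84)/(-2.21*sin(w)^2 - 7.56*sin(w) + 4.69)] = (0.7735*sin(w)^2 - 8.1328*sin(w) - 12.2689)*cos(w)/(4.8841*sin(w)^4 + 33.4152*sin(w)^3 + 36.4238*sin(w)^2 - 70.9128*sin(w) + 21.9961)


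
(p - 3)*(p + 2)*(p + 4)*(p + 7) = p^4 + 10*p^3 + 11*p^2 - 94*p - 168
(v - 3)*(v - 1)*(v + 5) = v^3 + v^2 - 17*v + 15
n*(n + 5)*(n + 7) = n^3 + 12*n^2 + 35*n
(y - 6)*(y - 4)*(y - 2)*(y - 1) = y^4 - 13*y^3 + 56*y^2 - 92*y + 48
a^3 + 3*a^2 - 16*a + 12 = (a - 2)*(a - 1)*(a + 6)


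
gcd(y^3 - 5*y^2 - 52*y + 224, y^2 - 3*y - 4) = y - 4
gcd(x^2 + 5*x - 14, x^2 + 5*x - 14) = x^2 + 5*x - 14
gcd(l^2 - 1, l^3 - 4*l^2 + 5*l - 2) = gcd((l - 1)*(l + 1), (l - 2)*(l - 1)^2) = l - 1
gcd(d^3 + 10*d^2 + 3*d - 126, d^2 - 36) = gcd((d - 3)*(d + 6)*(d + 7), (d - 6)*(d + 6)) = d + 6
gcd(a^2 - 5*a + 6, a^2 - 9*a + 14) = a - 2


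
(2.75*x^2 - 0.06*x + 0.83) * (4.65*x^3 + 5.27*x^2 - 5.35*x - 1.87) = 12.7875*x^5 + 14.2135*x^4 - 11.1692*x^3 - 0.447400000000001*x^2 - 4.3283*x - 1.5521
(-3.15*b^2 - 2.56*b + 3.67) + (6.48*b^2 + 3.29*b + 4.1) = 3.33*b^2 + 0.73*b + 7.77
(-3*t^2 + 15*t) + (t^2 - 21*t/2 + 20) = -2*t^2 + 9*t/2 + 20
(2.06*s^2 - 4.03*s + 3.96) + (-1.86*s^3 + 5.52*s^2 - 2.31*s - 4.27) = -1.86*s^3 + 7.58*s^2 - 6.34*s - 0.31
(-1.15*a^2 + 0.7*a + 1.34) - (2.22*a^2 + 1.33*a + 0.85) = -3.37*a^2 - 0.63*a + 0.49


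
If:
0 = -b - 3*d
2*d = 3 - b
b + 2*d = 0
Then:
No Solution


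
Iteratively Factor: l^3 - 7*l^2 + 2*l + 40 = (l - 4)*(l^2 - 3*l - 10) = (l - 4)*(l + 2)*(l - 5)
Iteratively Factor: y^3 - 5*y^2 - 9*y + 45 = (y + 3)*(y^2 - 8*y + 15) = (y - 5)*(y + 3)*(y - 3)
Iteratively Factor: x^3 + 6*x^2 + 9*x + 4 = (x + 4)*(x^2 + 2*x + 1) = (x + 1)*(x + 4)*(x + 1)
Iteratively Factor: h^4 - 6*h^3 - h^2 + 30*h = (h - 5)*(h^3 - h^2 - 6*h) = (h - 5)*(h + 2)*(h^2 - 3*h) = h*(h - 5)*(h + 2)*(h - 3)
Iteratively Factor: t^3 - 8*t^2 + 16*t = (t)*(t^2 - 8*t + 16) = t*(t - 4)*(t - 4)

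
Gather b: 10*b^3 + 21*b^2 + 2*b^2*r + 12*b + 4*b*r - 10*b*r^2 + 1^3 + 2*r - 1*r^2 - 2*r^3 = 10*b^3 + b^2*(2*r + 21) + b*(-10*r^2 + 4*r + 12) - 2*r^3 - r^2 + 2*r + 1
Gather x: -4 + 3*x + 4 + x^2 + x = x^2 + 4*x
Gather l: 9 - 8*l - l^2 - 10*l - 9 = -l^2 - 18*l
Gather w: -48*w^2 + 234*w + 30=-48*w^2 + 234*w + 30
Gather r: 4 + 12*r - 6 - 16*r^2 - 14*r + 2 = -16*r^2 - 2*r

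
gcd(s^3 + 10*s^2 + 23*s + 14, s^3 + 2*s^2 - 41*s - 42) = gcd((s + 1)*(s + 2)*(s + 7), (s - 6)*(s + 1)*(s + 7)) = s^2 + 8*s + 7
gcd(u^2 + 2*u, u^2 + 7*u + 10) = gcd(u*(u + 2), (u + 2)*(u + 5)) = u + 2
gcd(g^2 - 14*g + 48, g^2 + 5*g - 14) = 1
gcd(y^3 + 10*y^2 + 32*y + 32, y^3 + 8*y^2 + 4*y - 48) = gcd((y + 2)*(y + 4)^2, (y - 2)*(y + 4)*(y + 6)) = y + 4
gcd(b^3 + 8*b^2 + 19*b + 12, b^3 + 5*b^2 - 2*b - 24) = b^2 + 7*b + 12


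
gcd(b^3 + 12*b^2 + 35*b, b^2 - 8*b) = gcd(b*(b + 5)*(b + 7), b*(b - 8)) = b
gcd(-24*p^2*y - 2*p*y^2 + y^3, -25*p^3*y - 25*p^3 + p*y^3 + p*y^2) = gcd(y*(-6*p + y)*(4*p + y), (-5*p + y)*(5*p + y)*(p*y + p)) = 1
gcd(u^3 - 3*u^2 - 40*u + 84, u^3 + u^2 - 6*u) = u - 2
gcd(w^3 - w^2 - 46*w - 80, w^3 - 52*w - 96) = w^2 - 6*w - 16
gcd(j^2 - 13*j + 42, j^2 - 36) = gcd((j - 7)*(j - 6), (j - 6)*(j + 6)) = j - 6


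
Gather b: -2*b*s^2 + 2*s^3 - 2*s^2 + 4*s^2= -2*b*s^2 + 2*s^3 + 2*s^2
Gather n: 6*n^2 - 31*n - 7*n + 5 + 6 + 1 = 6*n^2 - 38*n + 12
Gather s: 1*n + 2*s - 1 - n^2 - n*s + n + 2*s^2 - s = -n^2 + 2*n + 2*s^2 + s*(1 - n) - 1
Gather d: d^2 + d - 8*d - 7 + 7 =d^2 - 7*d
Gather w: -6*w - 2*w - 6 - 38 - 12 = -8*w - 56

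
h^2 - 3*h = h*(h - 3)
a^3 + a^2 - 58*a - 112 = (a - 8)*(a + 2)*(a + 7)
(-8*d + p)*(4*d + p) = -32*d^2 - 4*d*p + p^2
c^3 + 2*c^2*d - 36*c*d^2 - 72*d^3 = (c - 6*d)*(c + 2*d)*(c + 6*d)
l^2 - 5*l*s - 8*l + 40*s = (l - 8)*(l - 5*s)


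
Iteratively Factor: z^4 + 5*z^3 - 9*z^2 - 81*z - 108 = (z + 3)*(z^3 + 2*z^2 - 15*z - 36) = (z + 3)^2*(z^2 - z - 12) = (z - 4)*(z + 3)^2*(z + 3)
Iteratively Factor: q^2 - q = (q - 1)*(q)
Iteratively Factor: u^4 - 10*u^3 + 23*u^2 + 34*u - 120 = (u - 5)*(u^3 - 5*u^2 - 2*u + 24) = (u - 5)*(u - 3)*(u^2 - 2*u - 8) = (u - 5)*(u - 4)*(u - 3)*(u + 2)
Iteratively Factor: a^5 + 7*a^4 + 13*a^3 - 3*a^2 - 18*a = (a + 3)*(a^4 + 4*a^3 + a^2 - 6*a) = (a + 2)*(a + 3)*(a^3 + 2*a^2 - 3*a) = (a - 1)*(a + 2)*(a + 3)*(a^2 + 3*a) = (a - 1)*(a + 2)*(a + 3)^2*(a)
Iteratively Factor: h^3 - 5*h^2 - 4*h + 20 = (h - 2)*(h^2 - 3*h - 10) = (h - 5)*(h - 2)*(h + 2)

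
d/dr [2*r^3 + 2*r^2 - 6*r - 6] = 6*r^2 + 4*r - 6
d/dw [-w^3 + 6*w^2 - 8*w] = -3*w^2 + 12*w - 8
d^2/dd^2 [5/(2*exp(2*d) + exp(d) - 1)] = 5*(2*(4*exp(d) + 1)^2*exp(d) - (8*exp(d) + 1)*(2*exp(2*d) + exp(d) - 1))*exp(d)/(2*exp(2*d) + exp(d) - 1)^3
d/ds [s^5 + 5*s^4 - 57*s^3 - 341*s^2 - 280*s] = 5*s^4 + 20*s^3 - 171*s^2 - 682*s - 280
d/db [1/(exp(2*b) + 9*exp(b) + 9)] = (-2*exp(b) - 9)*exp(b)/(exp(2*b) + 9*exp(b) + 9)^2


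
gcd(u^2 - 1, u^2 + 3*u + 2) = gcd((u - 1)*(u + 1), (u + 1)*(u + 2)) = u + 1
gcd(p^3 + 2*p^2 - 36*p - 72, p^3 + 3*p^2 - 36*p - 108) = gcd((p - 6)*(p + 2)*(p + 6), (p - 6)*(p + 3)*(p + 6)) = p^2 - 36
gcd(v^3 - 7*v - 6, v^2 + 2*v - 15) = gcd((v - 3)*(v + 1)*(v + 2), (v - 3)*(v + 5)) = v - 3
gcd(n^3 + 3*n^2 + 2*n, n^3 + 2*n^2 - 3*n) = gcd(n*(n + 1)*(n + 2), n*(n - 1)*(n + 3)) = n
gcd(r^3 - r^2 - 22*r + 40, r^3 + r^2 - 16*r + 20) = r^2 + 3*r - 10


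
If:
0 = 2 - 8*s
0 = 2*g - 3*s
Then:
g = 3/8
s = 1/4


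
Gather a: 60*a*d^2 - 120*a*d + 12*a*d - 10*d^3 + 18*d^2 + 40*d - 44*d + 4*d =a*(60*d^2 - 108*d) - 10*d^3 + 18*d^2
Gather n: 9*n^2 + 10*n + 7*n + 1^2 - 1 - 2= 9*n^2 + 17*n - 2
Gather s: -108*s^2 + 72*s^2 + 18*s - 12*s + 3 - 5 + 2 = -36*s^2 + 6*s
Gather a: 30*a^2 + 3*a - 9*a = 30*a^2 - 6*a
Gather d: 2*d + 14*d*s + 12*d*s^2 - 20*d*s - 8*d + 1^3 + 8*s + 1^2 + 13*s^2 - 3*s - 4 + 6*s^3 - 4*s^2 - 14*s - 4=d*(12*s^2 - 6*s - 6) + 6*s^3 + 9*s^2 - 9*s - 6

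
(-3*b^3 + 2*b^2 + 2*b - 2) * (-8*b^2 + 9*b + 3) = 24*b^5 - 43*b^4 - 7*b^3 + 40*b^2 - 12*b - 6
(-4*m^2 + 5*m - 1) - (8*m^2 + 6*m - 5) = -12*m^2 - m + 4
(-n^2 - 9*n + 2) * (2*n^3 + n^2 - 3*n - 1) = -2*n^5 - 19*n^4 - 2*n^3 + 30*n^2 + 3*n - 2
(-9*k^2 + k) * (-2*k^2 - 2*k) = 18*k^4 + 16*k^3 - 2*k^2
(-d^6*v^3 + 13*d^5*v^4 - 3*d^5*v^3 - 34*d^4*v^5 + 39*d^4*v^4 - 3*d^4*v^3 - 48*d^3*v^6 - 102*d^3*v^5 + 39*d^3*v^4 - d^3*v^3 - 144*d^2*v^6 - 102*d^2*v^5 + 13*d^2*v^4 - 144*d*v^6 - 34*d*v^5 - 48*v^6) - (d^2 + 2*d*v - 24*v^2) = -d^6*v^3 + 13*d^5*v^4 - 3*d^5*v^3 - 34*d^4*v^5 + 39*d^4*v^4 - 3*d^4*v^3 - 48*d^3*v^6 - 102*d^3*v^5 + 39*d^3*v^4 - d^3*v^3 - 144*d^2*v^6 - 102*d^2*v^5 + 13*d^2*v^4 - d^2 - 144*d*v^6 - 34*d*v^5 - 2*d*v - 48*v^6 + 24*v^2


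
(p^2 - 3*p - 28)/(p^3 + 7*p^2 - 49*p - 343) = (p + 4)/(p^2 + 14*p + 49)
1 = 1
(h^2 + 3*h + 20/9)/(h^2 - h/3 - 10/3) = (h + 4/3)/(h - 2)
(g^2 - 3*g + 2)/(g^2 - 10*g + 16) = (g - 1)/(g - 8)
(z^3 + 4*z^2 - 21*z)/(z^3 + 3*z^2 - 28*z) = (z - 3)/(z - 4)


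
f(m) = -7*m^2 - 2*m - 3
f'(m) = -14*m - 2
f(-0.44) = -3.48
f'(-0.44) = 4.16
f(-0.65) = -4.66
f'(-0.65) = 7.10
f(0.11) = -3.30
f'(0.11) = -3.54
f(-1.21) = -10.83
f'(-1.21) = 14.94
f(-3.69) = -90.93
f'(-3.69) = 49.66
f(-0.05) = -2.92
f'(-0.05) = -1.30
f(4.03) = -124.75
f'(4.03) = -58.42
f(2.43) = -49.19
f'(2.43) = -36.02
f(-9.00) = -552.00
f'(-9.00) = 124.00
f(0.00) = -3.00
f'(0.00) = -2.00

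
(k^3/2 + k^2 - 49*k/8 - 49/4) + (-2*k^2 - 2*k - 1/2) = k^3/2 - k^2 - 65*k/8 - 51/4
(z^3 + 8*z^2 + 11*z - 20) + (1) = z^3 + 8*z^2 + 11*z - 19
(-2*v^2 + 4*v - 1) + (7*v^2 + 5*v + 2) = 5*v^2 + 9*v + 1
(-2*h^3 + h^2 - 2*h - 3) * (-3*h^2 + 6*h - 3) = 6*h^5 - 15*h^4 + 18*h^3 - 6*h^2 - 12*h + 9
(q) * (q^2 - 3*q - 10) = q^3 - 3*q^2 - 10*q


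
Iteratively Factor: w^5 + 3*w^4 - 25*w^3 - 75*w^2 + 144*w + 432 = (w + 4)*(w^4 - w^3 - 21*w^2 + 9*w + 108) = (w + 3)*(w + 4)*(w^3 - 4*w^2 - 9*w + 36) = (w - 4)*(w + 3)*(w + 4)*(w^2 - 9) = (w - 4)*(w - 3)*(w + 3)*(w + 4)*(w + 3)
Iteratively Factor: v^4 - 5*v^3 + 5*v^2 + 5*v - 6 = (v + 1)*(v^3 - 6*v^2 + 11*v - 6) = (v - 3)*(v + 1)*(v^2 - 3*v + 2) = (v - 3)*(v - 1)*(v + 1)*(v - 2)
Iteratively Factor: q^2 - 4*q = (q - 4)*(q)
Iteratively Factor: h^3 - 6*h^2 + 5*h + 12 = (h - 3)*(h^2 - 3*h - 4) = (h - 3)*(h + 1)*(h - 4)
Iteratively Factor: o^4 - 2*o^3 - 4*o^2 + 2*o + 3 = (o - 1)*(o^3 - o^2 - 5*o - 3) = (o - 3)*(o - 1)*(o^2 + 2*o + 1) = (o - 3)*(o - 1)*(o + 1)*(o + 1)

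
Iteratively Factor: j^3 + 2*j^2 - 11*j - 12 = (j - 3)*(j^2 + 5*j + 4) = (j - 3)*(j + 4)*(j + 1)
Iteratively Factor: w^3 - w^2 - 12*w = (w + 3)*(w^2 - 4*w) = (w - 4)*(w + 3)*(w)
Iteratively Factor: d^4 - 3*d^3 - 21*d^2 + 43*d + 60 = (d - 5)*(d^3 + 2*d^2 - 11*d - 12) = (d - 5)*(d + 1)*(d^2 + d - 12) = (d - 5)*(d + 1)*(d + 4)*(d - 3)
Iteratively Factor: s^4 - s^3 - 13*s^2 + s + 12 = (s + 3)*(s^3 - 4*s^2 - s + 4) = (s - 1)*(s + 3)*(s^2 - 3*s - 4) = (s - 1)*(s + 1)*(s + 3)*(s - 4)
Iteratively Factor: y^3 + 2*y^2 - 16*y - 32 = (y + 4)*(y^2 - 2*y - 8) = (y - 4)*(y + 4)*(y + 2)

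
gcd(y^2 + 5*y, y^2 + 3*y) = y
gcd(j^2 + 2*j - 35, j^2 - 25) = j - 5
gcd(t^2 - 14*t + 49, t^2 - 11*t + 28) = t - 7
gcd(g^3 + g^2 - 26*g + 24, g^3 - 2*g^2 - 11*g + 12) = g^2 - 5*g + 4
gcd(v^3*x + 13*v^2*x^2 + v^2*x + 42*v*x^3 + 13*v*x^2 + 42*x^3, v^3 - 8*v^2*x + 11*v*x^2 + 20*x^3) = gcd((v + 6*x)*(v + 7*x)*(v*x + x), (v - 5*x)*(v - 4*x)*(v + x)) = 1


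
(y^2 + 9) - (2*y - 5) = y^2 - 2*y + 14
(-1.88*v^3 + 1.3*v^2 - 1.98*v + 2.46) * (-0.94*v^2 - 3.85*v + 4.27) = 1.7672*v^5 + 6.016*v^4 - 11.1714*v^3 + 10.8616*v^2 - 17.9256*v + 10.5042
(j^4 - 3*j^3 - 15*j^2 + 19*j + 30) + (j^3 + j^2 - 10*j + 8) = j^4 - 2*j^3 - 14*j^2 + 9*j + 38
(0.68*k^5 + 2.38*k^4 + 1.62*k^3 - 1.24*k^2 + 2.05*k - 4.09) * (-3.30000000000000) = -2.244*k^5 - 7.854*k^4 - 5.346*k^3 + 4.092*k^2 - 6.765*k + 13.497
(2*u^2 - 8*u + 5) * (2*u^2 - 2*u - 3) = 4*u^4 - 20*u^3 + 20*u^2 + 14*u - 15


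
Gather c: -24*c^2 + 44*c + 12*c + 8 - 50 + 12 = -24*c^2 + 56*c - 30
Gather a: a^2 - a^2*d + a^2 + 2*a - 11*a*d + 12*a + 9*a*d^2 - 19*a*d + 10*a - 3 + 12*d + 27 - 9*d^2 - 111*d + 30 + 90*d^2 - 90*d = a^2*(2 - d) + a*(9*d^2 - 30*d + 24) + 81*d^2 - 189*d + 54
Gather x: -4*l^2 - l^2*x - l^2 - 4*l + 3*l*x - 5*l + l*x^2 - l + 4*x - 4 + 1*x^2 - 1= -5*l^2 - 10*l + x^2*(l + 1) + x*(-l^2 + 3*l + 4) - 5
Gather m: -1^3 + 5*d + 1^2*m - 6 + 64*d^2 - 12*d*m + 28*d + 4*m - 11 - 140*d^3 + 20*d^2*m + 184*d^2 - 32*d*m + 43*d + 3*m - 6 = -140*d^3 + 248*d^2 + 76*d + m*(20*d^2 - 44*d + 8) - 24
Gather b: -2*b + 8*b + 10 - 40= 6*b - 30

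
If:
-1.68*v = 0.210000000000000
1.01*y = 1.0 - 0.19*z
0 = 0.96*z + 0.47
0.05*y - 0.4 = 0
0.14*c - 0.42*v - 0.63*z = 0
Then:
No Solution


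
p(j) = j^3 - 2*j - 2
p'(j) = 3*j^2 - 2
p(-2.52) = -12.96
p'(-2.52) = 17.05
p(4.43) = 76.08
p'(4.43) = 56.87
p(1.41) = -2.02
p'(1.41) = 3.96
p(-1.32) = -1.66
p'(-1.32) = 3.23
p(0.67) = -3.04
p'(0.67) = -0.65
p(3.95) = 51.73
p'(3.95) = 44.81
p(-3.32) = -31.95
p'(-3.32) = 31.07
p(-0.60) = -1.02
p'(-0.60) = -0.92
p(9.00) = 709.00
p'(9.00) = 241.00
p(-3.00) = -23.00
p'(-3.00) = 25.00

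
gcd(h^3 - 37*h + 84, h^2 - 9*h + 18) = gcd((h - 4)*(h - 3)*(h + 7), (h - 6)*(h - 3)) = h - 3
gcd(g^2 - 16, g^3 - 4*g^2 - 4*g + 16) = g - 4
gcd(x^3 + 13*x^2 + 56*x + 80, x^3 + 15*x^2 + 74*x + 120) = x^2 + 9*x + 20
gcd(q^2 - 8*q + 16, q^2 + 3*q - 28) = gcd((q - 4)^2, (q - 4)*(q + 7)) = q - 4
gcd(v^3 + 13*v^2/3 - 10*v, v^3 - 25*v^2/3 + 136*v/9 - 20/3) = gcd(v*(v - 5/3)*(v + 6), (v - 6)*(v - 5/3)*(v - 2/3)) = v - 5/3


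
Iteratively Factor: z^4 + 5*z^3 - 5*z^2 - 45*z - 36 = (z + 4)*(z^3 + z^2 - 9*z - 9) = (z - 3)*(z + 4)*(z^2 + 4*z + 3) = (z - 3)*(z + 1)*(z + 4)*(z + 3)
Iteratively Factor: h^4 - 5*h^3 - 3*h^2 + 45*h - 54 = (h - 3)*(h^3 - 2*h^2 - 9*h + 18) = (h - 3)^2*(h^2 + h - 6) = (h - 3)^2*(h - 2)*(h + 3)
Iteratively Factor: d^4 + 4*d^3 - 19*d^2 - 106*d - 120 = (d - 5)*(d^3 + 9*d^2 + 26*d + 24) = (d - 5)*(d + 2)*(d^2 + 7*d + 12) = (d - 5)*(d + 2)*(d + 4)*(d + 3)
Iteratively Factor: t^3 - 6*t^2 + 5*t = (t - 1)*(t^2 - 5*t) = t*(t - 1)*(t - 5)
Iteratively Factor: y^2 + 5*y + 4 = (y + 1)*(y + 4)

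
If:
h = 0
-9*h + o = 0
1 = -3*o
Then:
No Solution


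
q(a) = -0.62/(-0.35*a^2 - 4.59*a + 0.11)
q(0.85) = 0.15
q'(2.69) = -0.02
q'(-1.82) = -0.04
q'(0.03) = -3642.55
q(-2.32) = -0.07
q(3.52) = 0.03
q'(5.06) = -0.00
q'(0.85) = -0.20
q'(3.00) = -0.01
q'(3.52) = -0.01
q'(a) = -0.62*(0.7*a + 4.59)/(-0.35*a^2 - 4.59*a + 0.11)^2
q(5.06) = 0.02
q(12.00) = 0.01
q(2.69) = 0.04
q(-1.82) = -0.08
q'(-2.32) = -0.02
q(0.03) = 22.13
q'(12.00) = -0.00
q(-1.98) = -0.08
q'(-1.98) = -0.03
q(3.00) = 0.04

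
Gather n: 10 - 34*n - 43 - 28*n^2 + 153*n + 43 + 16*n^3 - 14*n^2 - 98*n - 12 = 16*n^3 - 42*n^2 + 21*n - 2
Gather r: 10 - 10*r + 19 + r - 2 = 27 - 9*r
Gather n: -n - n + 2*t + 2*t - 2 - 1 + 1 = -2*n + 4*t - 2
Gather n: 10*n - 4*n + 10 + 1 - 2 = 6*n + 9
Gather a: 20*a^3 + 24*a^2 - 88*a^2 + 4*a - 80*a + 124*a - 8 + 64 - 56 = 20*a^3 - 64*a^2 + 48*a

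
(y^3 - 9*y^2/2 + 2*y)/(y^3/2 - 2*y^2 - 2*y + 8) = y*(2*y - 1)/(y^2 - 4)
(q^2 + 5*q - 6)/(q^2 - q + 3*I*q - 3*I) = (q + 6)/(q + 3*I)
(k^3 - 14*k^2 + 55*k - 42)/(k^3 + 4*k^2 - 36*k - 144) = (k^2 - 8*k + 7)/(k^2 + 10*k + 24)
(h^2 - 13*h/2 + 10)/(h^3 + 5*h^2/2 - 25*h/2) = (h - 4)/(h*(h + 5))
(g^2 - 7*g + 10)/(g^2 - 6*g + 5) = (g - 2)/(g - 1)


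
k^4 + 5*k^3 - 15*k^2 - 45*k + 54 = (k - 3)*(k - 1)*(k + 3)*(k + 6)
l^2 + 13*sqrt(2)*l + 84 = (l + 6*sqrt(2))*(l + 7*sqrt(2))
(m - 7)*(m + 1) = m^2 - 6*m - 7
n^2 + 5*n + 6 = (n + 2)*(n + 3)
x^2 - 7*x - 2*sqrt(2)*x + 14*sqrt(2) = (x - 7)*(x - 2*sqrt(2))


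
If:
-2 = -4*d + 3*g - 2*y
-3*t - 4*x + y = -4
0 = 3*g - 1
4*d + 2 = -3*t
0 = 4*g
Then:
No Solution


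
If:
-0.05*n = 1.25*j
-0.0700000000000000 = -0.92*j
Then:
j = 0.08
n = -1.90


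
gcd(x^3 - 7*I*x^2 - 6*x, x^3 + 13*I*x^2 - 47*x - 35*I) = 1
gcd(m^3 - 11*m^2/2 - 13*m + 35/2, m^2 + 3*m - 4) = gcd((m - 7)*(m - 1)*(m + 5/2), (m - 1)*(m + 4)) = m - 1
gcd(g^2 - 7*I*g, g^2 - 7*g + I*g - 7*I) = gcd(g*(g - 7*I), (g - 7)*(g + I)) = 1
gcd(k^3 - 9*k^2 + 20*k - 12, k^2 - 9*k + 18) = k - 6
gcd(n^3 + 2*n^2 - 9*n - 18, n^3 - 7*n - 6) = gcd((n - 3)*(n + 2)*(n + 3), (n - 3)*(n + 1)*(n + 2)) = n^2 - n - 6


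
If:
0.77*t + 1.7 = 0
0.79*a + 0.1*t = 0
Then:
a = 0.28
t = -2.21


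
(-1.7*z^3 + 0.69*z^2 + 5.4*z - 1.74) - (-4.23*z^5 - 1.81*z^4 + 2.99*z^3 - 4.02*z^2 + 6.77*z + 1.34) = 4.23*z^5 + 1.81*z^4 - 4.69*z^3 + 4.71*z^2 - 1.37*z - 3.08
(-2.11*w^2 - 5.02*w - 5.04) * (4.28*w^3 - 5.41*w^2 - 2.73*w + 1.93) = -9.0308*w^5 - 10.0705*w^4 + 11.3473*w^3 + 36.8987*w^2 + 4.0706*w - 9.7272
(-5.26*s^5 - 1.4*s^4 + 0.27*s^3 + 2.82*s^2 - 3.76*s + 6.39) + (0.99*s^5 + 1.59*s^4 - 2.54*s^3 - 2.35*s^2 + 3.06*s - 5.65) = -4.27*s^5 + 0.19*s^4 - 2.27*s^3 + 0.47*s^2 - 0.7*s + 0.739999999999999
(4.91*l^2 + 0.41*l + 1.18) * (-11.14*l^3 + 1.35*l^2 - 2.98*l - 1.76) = -54.6974*l^5 + 2.0611*l^4 - 27.2235*l^3 - 8.2704*l^2 - 4.238*l - 2.0768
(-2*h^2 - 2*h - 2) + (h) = -2*h^2 - h - 2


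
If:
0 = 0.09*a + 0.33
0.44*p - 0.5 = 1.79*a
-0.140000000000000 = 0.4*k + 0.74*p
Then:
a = -3.67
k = 25.14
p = -13.78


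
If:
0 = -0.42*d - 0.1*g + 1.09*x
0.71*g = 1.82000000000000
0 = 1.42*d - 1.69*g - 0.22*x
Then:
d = 3.28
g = 2.56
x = 1.50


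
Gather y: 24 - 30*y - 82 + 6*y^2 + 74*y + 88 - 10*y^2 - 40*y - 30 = -4*y^2 + 4*y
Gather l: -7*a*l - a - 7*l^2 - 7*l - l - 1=-a - 7*l^2 + l*(-7*a - 8) - 1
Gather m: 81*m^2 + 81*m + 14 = 81*m^2 + 81*m + 14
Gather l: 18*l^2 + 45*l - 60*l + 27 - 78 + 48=18*l^2 - 15*l - 3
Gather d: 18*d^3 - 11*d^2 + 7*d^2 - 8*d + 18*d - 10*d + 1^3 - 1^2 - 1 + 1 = 18*d^3 - 4*d^2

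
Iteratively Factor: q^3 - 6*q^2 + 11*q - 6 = (q - 3)*(q^2 - 3*q + 2) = (q - 3)*(q - 1)*(q - 2)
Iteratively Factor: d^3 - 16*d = (d)*(d^2 - 16) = d*(d - 4)*(d + 4)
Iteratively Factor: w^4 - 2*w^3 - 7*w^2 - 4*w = (w + 1)*(w^3 - 3*w^2 - 4*w) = w*(w + 1)*(w^2 - 3*w - 4) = w*(w + 1)^2*(w - 4)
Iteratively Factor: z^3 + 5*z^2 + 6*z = (z)*(z^2 + 5*z + 6) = z*(z + 2)*(z + 3)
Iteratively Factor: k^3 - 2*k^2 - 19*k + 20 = (k - 5)*(k^2 + 3*k - 4) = (k - 5)*(k + 4)*(k - 1)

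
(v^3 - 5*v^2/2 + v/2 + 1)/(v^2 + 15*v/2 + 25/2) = (2*v^3 - 5*v^2 + v + 2)/(2*v^2 + 15*v + 25)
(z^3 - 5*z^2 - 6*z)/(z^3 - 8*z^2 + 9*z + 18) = z/(z - 3)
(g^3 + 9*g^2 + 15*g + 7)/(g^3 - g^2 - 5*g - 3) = (g + 7)/(g - 3)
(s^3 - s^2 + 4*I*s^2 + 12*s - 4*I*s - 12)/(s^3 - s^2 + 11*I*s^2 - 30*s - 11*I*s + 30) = (s - 2*I)/(s + 5*I)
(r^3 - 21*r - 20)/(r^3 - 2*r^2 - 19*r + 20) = (r + 1)/(r - 1)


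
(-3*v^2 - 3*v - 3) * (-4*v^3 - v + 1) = 12*v^5 + 12*v^4 + 15*v^3 - 3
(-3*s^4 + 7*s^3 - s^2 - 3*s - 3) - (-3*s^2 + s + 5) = -3*s^4 + 7*s^3 + 2*s^2 - 4*s - 8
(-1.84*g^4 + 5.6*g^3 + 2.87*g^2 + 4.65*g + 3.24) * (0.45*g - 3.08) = -0.828*g^5 + 8.1872*g^4 - 15.9565*g^3 - 6.7471*g^2 - 12.864*g - 9.9792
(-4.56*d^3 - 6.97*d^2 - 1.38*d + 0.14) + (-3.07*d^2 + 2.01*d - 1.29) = -4.56*d^3 - 10.04*d^2 + 0.63*d - 1.15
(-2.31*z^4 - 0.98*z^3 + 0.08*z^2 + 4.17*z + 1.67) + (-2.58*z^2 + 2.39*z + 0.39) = -2.31*z^4 - 0.98*z^3 - 2.5*z^2 + 6.56*z + 2.06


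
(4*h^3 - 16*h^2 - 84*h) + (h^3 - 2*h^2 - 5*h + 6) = 5*h^3 - 18*h^2 - 89*h + 6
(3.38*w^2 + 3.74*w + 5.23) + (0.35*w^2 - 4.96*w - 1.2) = 3.73*w^2 - 1.22*w + 4.03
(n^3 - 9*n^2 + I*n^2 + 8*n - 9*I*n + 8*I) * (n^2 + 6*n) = n^5 - 3*n^4 + I*n^4 - 46*n^3 - 3*I*n^3 + 48*n^2 - 46*I*n^2 + 48*I*n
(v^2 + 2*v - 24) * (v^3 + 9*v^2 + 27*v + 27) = v^5 + 11*v^4 + 21*v^3 - 135*v^2 - 594*v - 648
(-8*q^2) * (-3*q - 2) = 24*q^3 + 16*q^2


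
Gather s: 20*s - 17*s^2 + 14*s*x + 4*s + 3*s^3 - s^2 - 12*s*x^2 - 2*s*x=3*s^3 - 18*s^2 + s*(-12*x^2 + 12*x + 24)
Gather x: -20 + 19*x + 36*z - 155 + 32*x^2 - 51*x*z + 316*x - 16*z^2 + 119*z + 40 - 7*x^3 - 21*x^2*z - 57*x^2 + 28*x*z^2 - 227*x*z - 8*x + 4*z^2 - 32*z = -7*x^3 + x^2*(-21*z - 25) + x*(28*z^2 - 278*z + 327) - 12*z^2 + 123*z - 135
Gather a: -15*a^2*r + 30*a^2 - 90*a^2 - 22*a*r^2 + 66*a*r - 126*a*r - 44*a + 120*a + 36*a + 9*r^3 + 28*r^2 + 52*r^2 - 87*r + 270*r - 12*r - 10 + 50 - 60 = a^2*(-15*r - 60) + a*(-22*r^2 - 60*r + 112) + 9*r^3 + 80*r^2 + 171*r - 20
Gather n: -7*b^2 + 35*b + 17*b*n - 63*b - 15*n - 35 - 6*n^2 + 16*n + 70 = -7*b^2 - 28*b - 6*n^2 + n*(17*b + 1) + 35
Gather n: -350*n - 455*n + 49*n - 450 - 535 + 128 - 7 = -756*n - 864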